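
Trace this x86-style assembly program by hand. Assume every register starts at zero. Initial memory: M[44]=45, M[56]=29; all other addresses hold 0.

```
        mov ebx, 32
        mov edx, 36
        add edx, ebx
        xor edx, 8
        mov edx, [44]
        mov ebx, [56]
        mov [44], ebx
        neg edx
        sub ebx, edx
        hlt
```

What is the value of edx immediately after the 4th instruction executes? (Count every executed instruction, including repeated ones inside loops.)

ebx=32
edx=36
edx=36+32=68
edx=68^8=76
After step 4: edx = 76.

76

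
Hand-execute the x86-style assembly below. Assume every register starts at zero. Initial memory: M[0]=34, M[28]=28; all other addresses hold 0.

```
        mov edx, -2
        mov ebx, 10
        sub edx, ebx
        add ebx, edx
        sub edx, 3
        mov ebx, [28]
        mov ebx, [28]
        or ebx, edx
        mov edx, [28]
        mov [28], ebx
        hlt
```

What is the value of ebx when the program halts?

after mov edx, -2: edx=-2
after mov ebx, 10: ebx=10
after sub edx, ebx: edx=(-2)-10=-12
after add ebx, edx: ebx=10+(-12)=-2
after sub edx, 3: edx=(-12)-3=-15
after mov ebx, [28]: ebx=M[28]=28
after mov ebx, [28]: ebx=M[28]=28
after or ebx, edx: ebx=28|(-15)=-3
after mov edx, [28]: edx=M[28]=28
mov [28], ebx → M[28]=-3
halt.

-3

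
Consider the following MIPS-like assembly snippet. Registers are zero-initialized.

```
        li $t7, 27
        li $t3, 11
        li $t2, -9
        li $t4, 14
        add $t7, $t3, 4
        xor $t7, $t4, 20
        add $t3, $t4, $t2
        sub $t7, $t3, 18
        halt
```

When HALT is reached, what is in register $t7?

after li $t7, 27: $t7=27
after li $t3, 11: $t3=11
after li $t2, -9: $t2=-9
after li $t4, 14: $t4=14
after add $t7, $t3, 4: $t7=11+4=15
after xor $t7, $t4, 20: $t7=14^20=26
after add $t3, $t4, $t2: $t3=14+(-9)=5
after sub $t7, $t3, 18: $t7=5-18=-13
halt.

-13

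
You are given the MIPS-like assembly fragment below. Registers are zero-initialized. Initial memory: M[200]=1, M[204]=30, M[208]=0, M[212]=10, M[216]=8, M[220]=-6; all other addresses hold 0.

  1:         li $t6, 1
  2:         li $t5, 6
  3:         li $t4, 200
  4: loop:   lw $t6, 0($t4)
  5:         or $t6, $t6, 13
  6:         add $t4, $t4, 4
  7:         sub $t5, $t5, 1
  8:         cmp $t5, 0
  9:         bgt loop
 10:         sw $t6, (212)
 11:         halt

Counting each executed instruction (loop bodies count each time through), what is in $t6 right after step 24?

15

$t6=1
$t5=6
$t4=200
$t6=M[200]=1
$t6=1|13=13
$t4=200+4=204
$t5=6-1=5
cmp $t5, 0  (cmp 5,0)
bgt loop: taken
$t6=M[204]=30
$t6=30|13=31
$t4=204+4=208
$t5=5-1=4
cmp $t5, 0  (cmp 4,0)
bgt loop: taken
$t6=M[208]=0
$t6=0|13=13
$t4=208+4=212
$t5=4-1=3
cmp $t5, 0  (cmp 3,0)
bgt loop: taken
$t6=M[212]=10
$t6=10|13=15
$t4=212+4=216
After step 24: $t6 = 15.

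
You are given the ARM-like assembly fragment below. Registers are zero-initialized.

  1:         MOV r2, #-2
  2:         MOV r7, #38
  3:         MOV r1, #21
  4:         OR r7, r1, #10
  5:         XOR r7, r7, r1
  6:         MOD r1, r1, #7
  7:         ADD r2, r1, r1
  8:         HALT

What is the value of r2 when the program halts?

0

r2=-2
r7=38
r1=21
r7=21|10=31
r7=31^21=10
r1=21%7=0
r2=0+0=0
halt.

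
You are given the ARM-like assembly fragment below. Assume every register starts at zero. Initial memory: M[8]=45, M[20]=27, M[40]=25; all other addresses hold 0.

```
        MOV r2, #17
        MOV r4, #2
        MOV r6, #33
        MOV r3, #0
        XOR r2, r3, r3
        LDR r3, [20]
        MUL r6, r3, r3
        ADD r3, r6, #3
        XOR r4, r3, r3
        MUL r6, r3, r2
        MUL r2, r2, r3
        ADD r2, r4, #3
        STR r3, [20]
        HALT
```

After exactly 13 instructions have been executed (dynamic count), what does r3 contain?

732

after MOV r2, #17: r2=17
after MOV r4, #2: r4=2
after MOV r6, #33: r6=33
after MOV r3, #0: r3=0
after XOR r2, r3, r3: r2=0^0=0
after LDR r3, [20]: r3=M[20]=27
after MUL r6, r3, r3: r6=27*27=729
after ADD r3, r6, #3: r3=729+3=732
after XOR r4, r3, r3: r4=732^732=0
after MUL r6, r3, r2: r6=732*0=0
after MUL r2, r2, r3: r2=0*732=0
after ADD r2, r4, #3: r2=0+3=3
STR r3, [20] → M[20]=732
After step 13: r3 = 732.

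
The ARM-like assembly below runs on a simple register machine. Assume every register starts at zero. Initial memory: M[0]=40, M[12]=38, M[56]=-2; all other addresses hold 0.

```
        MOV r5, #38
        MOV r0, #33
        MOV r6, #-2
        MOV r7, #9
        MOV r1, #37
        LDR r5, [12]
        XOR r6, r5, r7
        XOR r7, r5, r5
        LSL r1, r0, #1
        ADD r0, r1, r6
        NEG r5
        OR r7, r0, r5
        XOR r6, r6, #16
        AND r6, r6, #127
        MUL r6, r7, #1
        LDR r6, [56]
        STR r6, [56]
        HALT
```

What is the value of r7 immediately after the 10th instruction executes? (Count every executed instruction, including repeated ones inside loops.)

after MOV r5, #38: r5=38
after MOV r0, #33: r0=33
after MOV r6, #-2: r6=-2
after MOV r7, #9: r7=9
after MOV r1, #37: r1=37
after LDR r5, [12]: r5=M[12]=38
after XOR r6, r5, r7: r6=38^9=47
after XOR r7, r5, r5: r7=38^38=0
after LSL r1, r0, #1: r1=33<<1=66
after ADD r0, r1, r6: r0=66+47=113
After step 10: r7 = 0.

0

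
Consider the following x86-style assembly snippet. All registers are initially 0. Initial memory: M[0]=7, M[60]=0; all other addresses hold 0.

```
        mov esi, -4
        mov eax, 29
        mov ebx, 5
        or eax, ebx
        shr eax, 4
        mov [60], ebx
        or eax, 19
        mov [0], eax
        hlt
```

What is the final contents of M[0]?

19

mov esi, -4 → esi=-4
mov eax, 29 → eax=29
mov ebx, 5 → ebx=5
or eax, ebx → eax=29|5=29
shr eax, 4 → eax=29>>4=1
mov [60], ebx → M[60]=5
or eax, 19 → eax=1|19=19
mov [0], eax → M[0]=19
halt.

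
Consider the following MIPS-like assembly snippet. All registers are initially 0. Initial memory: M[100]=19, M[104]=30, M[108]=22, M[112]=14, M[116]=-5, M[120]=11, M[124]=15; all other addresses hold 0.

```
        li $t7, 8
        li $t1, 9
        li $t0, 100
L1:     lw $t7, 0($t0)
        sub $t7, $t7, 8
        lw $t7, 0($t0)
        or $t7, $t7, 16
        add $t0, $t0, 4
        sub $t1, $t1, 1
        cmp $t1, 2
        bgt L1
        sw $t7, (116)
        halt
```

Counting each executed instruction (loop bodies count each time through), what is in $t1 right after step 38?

5

after li $t7, 8: $t7=8
after li $t1, 9: $t1=9
after li $t0, 100: $t0=100
after lw $t7, 0($t0): $t7=M[100]=19
after sub $t7, $t7, 8: $t7=19-8=11
after lw $t7, 0($t0): $t7=M[100]=19
after or $t7, $t7, 16: $t7=19|16=19
after add $t0, $t0, 4: $t0=100+4=104
after sub $t1, $t1, 1: $t1=9-1=8
cmp $t1, 2  (cmp 8,2)
bgt L1: taken
after lw $t7, 0($t0): $t7=M[104]=30
after sub $t7, $t7, 8: $t7=30-8=22
after lw $t7, 0($t0): $t7=M[104]=30
after or $t7, $t7, 16: $t7=30|16=30
after add $t0, $t0, 4: $t0=104+4=108
after sub $t1, $t1, 1: $t1=8-1=7
cmp $t1, 2  (cmp 7,2)
bgt L1: taken
after lw $t7, 0($t0): $t7=M[108]=22
after sub $t7, $t7, 8: $t7=22-8=14
after lw $t7, 0($t0): $t7=M[108]=22
after or $t7, $t7, 16: $t7=22|16=22
after add $t0, $t0, 4: $t0=108+4=112
after sub $t1, $t1, 1: $t1=7-1=6
cmp $t1, 2  (cmp 6,2)
bgt L1: taken
after lw $t7, 0($t0): $t7=M[112]=14
after sub $t7, $t7, 8: $t7=14-8=6
after lw $t7, 0($t0): $t7=M[112]=14
after or $t7, $t7, 16: $t7=14|16=30
after add $t0, $t0, 4: $t0=112+4=116
after sub $t1, $t1, 1: $t1=6-1=5
cmp $t1, 2  (cmp 5,2)
bgt L1: taken
after lw $t7, 0($t0): $t7=M[116]=-5
after sub $t7, $t7, 8: $t7=(-5)-8=-13
after lw $t7, 0($t0): $t7=M[116]=-5
After step 38: $t1 = 5.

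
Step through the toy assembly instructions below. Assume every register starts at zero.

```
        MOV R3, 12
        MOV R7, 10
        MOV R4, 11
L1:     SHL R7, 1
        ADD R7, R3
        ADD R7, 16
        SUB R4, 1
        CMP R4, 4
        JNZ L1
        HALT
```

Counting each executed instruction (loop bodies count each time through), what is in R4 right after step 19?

R3=12
R7=10
R4=11
R7=10<<1=20
R7=20+12=32
R7=32+16=48
R4=11-1=10
CMP R4, 4  (cmp 10,4)
JNZ L1: taken
R7=48<<1=96
R7=96+12=108
R7=108+16=124
R4=10-1=9
CMP R4, 4  (cmp 9,4)
JNZ L1: taken
R7=124<<1=248
R7=248+12=260
R7=260+16=276
R4=9-1=8
After step 19: R4 = 8.

8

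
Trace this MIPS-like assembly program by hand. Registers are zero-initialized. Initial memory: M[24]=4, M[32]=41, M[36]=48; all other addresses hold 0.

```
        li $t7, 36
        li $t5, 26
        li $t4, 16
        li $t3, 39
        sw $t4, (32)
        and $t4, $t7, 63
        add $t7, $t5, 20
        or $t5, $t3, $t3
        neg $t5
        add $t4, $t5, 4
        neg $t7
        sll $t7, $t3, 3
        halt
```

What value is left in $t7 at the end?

312

$t7=36
$t5=26
$t4=16
$t3=39
sw $t4, (32) → M[32]=16
$t4=36&63=36
$t7=26+20=46
$t5=39|39=39
$t5=-(39)=-39
$t4=(-39)+4=-35
$t7=-(46)=-46
$t7=39<<3=312
halt.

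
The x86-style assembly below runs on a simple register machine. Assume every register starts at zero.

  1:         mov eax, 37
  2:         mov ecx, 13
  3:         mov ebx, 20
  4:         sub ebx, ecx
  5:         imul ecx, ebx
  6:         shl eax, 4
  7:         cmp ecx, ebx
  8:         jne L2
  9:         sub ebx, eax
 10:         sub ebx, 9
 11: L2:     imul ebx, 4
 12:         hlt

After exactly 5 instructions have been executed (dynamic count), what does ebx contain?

mov eax, 37 → eax=37
mov ecx, 13 → ecx=13
mov ebx, 20 → ebx=20
sub ebx, ecx → ebx=20-13=7
imul ecx, ebx → ecx=13*7=91
After step 5: ebx = 7.

7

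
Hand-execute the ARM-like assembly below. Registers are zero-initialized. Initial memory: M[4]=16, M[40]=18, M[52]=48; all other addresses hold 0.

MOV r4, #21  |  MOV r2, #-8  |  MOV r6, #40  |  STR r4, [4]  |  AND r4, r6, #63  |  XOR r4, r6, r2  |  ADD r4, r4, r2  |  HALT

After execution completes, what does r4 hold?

-56

after MOV r4, #21: r4=21
after MOV r2, #-8: r2=-8
after MOV r6, #40: r6=40
STR r4, [4] → M[4]=21
after AND r4, r6, #63: r4=40&63=40
after XOR r4, r6, r2: r4=40^(-8)=-48
after ADD r4, r4, r2: r4=(-48)+(-8)=-56
halt.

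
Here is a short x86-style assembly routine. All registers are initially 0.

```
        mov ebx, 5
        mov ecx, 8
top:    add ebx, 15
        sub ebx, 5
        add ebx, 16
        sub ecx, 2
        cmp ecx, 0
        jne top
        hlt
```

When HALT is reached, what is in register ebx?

109

ebx=5
ecx=8
ebx=5+15=20
ebx=20-5=15
ebx=15+16=31
ecx=8-2=6
cmp ecx, 0  (cmp 6,0)
jne top: taken
ebx=31+15=46
ebx=46-5=41
ebx=41+16=57
ecx=6-2=4
cmp ecx, 0  (cmp 4,0)
jne top: taken
ebx=57+15=72
ebx=72-5=67
ebx=67+16=83
ecx=4-2=2
cmp ecx, 0  (cmp 2,0)
jne top: taken
ebx=83+15=98
ebx=98-5=93
ebx=93+16=109
ecx=2-2=0
cmp ecx, 0  (cmp 0,0)
jne top: not taken
halt.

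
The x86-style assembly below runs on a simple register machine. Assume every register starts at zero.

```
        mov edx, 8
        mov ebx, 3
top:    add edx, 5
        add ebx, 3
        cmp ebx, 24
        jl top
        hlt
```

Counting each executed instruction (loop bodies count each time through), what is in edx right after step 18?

28

after mov edx, 8: edx=8
after mov ebx, 3: ebx=3
after add edx, 5: edx=8+5=13
after add ebx, 3: ebx=3+3=6
cmp ebx, 24  (cmp 6,24)
jl top: taken
after add edx, 5: edx=13+5=18
after add ebx, 3: ebx=6+3=9
cmp ebx, 24  (cmp 9,24)
jl top: taken
after add edx, 5: edx=18+5=23
after add ebx, 3: ebx=9+3=12
cmp ebx, 24  (cmp 12,24)
jl top: taken
after add edx, 5: edx=23+5=28
after add ebx, 3: ebx=12+3=15
cmp ebx, 24  (cmp 15,24)
jl top: taken
After step 18: edx = 28.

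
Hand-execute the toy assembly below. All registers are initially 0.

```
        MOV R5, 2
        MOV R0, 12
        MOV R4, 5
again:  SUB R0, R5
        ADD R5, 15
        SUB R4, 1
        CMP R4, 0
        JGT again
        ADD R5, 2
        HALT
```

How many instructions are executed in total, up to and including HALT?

30

R5=2
R0=12
R4=5
R0=12-2=10
R5=2+15=17
R4=5-1=4
CMP R4, 0  (cmp 4,0)
JGT again: taken
R0=10-17=-7
R5=17+15=32
R4=4-1=3
CMP R4, 0  (cmp 3,0)
JGT again: taken
R0=(-7)-32=-39
R5=32+15=47
R4=3-1=2
CMP R4, 0  (cmp 2,0)
JGT again: taken
R0=(-39)-47=-86
R5=47+15=62
R4=2-1=1
CMP R4, 0  (cmp 1,0)
JGT again: taken
R0=(-86)-62=-148
R5=62+15=77
R4=1-1=0
CMP R4, 0  (cmp 0,0)
JGT again: not taken
R5=77+2=79
halt.
Total executed instructions: 30.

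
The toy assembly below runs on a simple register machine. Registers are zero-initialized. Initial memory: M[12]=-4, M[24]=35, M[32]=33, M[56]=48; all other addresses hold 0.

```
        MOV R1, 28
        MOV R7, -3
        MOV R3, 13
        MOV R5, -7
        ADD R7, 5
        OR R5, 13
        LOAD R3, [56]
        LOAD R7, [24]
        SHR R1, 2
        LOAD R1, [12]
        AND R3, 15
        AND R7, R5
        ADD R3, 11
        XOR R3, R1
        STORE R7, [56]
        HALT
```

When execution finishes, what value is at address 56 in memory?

33

R1=28
R7=-3
R3=13
R5=-7
R7=(-3)+5=2
R5=(-7)|13=-3
R3=M[56]=48
R7=M[24]=35
R1=28>>2=7
R1=M[12]=-4
R3=48&15=0
R7=35&(-3)=33
R3=0+11=11
R3=11^(-4)=-9
STORE R7, [56] → M[56]=33
halt.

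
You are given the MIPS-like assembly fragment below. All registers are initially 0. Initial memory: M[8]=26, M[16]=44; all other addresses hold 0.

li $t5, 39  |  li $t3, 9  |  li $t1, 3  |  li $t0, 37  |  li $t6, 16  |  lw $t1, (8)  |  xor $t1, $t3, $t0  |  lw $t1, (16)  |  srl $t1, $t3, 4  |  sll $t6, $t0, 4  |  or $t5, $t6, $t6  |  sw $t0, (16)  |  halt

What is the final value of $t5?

592

after li $t5, 39: $t5=39
after li $t3, 9: $t3=9
after li $t1, 3: $t1=3
after li $t0, 37: $t0=37
after li $t6, 16: $t6=16
after lw $t1, (8): $t1=M[8]=26
after xor $t1, $t3, $t0: $t1=9^37=44
after lw $t1, (16): $t1=M[16]=44
after srl $t1, $t3, 4: $t1=9>>4=0
after sll $t6, $t0, 4: $t6=37<<4=592
after or $t5, $t6, $t6: $t5=592|592=592
sw $t0, (16) → M[16]=37
halt.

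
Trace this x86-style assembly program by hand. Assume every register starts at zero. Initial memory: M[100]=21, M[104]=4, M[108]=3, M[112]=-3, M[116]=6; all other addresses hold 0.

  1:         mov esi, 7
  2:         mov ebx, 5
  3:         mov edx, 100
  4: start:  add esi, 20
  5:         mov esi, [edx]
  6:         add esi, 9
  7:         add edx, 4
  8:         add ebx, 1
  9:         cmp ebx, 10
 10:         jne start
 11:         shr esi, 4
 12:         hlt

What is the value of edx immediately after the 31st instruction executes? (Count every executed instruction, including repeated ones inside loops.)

mov esi, 7 → esi=7
mov ebx, 5 → ebx=5
mov edx, 100 → edx=100
add esi, 20 → esi=7+20=27
mov esi, [edx] → esi=M[100]=21
add esi, 9 → esi=21+9=30
add edx, 4 → edx=100+4=104
add ebx, 1 → ebx=5+1=6
cmp ebx, 10  (cmp 6,10)
jne start: taken
add esi, 20 → esi=30+20=50
mov esi, [edx] → esi=M[104]=4
add esi, 9 → esi=4+9=13
add edx, 4 → edx=104+4=108
add ebx, 1 → ebx=6+1=7
cmp ebx, 10  (cmp 7,10)
jne start: taken
add esi, 20 → esi=13+20=33
mov esi, [edx] → esi=M[108]=3
add esi, 9 → esi=3+9=12
add edx, 4 → edx=108+4=112
add ebx, 1 → ebx=7+1=8
cmp ebx, 10  (cmp 8,10)
jne start: taken
add esi, 20 → esi=12+20=32
mov esi, [edx] → esi=M[112]=-3
add esi, 9 → esi=(-3)+9=6
add edx, 4 → edx=112+4=116
add ebx, 1 → ebx=8+1=9
cmp ebx, 10  (cmp 9,10)
jne start: taken
After step 31: edx = 116.

116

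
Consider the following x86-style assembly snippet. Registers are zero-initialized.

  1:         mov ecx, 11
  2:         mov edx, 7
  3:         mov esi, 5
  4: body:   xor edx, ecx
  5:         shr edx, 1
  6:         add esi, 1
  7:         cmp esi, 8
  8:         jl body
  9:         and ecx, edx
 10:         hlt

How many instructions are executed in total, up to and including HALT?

after mov ecx, 11: ecx=11
after mov edx, 7: edx=7
after mov esi, 5: esi=5
after xor edx, ecx: edx=7^11=12
after shr edx, 1: edx=12>>1=6
after add esi, 1: esi=5+1=6
cmp esi, 8  (cmp 6,8)
jl body: taken
after xor edx, ecx: edx=6^11=13
after shr edx, 1: edx=13>>1=6
after add esi, 1: esi=6+1=7
cmp esi, 8  (cmp 7,8)
jl body: taken
after xor edx, ecx: edx=6^11=13
after shr edx, 1: edx=13>>1=6
after add esi, 1: esi=7+1=8
cmp esi, 8  (cmp 8,8)
jl body: not taken
after and ecx, edx: ecx=11&6=2
halt.
Total executed instructions: 20.

20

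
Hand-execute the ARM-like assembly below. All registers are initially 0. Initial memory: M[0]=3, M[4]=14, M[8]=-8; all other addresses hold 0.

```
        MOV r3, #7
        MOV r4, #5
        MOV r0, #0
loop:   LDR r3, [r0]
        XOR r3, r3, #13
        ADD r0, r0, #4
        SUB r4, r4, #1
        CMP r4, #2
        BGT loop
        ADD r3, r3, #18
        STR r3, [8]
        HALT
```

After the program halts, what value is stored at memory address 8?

7

MOV r3, #7 → r3=7
MOV r4, #5 → r4=5
MOV r0, #0 → r0=0
LDR r3, [r0] → r3=M[0]=3
XOR r3, r3, #13 → r3=3^13=14
ADD r0, r0, #4 → r0=0+4=4
SUB r4, r4, #1 → r4=5-1=4
CMP r4, #2  (cmp 4,2)
BGT loop: taken
LDR r3, [r0] → r3=M[4]=14
XOR r3, r3, #13 → r3=14^13=3
ADD r0, r0, #4 → r0=4+4=8
SUB r4, r4, #1 → r4=4-1=3
CMP r4, #2  (cmp 3,2)
BGT loop: taken
LDR r3, [r0] → r3=M[8]=-8
XOR r3, r3, #13 → r3=(-8)^13=-11
ADD r0, r0, #4 → r0=8+4=12
SUB r4, r4, #1 → r4=3-1=2
CMP r4, #2  (cmp 2,2)
BGT loop: not taken
ADD r3, r3, #18 → r3=(-11)+18=7
STR r3, [8] → M[8]=7
halt.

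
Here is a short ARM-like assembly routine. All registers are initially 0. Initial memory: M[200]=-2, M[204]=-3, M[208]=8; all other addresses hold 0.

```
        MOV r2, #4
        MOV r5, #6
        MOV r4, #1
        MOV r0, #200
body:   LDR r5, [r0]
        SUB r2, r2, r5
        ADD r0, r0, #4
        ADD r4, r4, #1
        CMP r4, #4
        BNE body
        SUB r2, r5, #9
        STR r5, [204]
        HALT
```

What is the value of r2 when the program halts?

-1

MOV r2, #4 → r2=4
MOV r5, #6 → r5=6
MOV r4, #1 → r4=1
MOV r0, #200 → r0=200
LDR r5, [r0] → r5=M[200]=-2
SUB r2, r2, r5 → r2=4-(-2)=6
ADD r0, r0, #4 → r0=200+4=204
ADD r4, r4, #1 → r4=1+1=2
CMP r4, #4  (cmp 2,4)
BNE body: taken
LDR r5, [r0] → r5=M[204]=-3
SUB r2, r2, r5 → r2=6-(-3)=9
ADD r0, r0, #4 → r0=204+4=208
ADD r4, r4, #1 → r4=2+1=3
CMP r4, #4  (cmp 3,4)
BNE body: taken
LDR r5, [r0] → r5=M[208]=8
SUB r2, r2, r5 → r2=9-8=1
ADD r0, r0, #4 → r0=208+4=212
ADD r4, r4, #1 → r4=3+1=4
CMP r4, #4  (cmp 4,4)
BNE body: not taken
SUB r2, r5, #9 → r2=8-9=-1
STR r5, [204] → M[204]=8
halt.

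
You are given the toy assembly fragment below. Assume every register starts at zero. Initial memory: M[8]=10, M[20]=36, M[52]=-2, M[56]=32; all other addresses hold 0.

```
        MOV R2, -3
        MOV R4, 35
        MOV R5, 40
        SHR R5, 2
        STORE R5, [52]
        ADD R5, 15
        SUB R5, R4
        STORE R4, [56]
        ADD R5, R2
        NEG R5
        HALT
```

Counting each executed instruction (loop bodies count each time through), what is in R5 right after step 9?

after MOV R2, -3: R2=-3
after MOV R4, 35: R4=35
after MOV R5, 40: R5=40
after SHR R5, 2: R5=40>>2=10
STORE R5, [52] → M[52]=10
after ADD R5, 15: R5=10+15=25
after SUB R5, R4: R5=25-35=-10
STORE R4, [56] → M[56]=35
after ADD R5, R2: R5=(-10)+(-3)=-13
After step 9: R5 = -13.

-13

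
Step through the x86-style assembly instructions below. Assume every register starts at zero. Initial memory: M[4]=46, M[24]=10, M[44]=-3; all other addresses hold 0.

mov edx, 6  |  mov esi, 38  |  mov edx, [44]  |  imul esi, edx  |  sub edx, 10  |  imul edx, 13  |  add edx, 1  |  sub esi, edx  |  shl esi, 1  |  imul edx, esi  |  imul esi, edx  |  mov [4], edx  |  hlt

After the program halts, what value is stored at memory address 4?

-18144

edx=6
esi=38
edx=M[44]=-3
esi=38*(-3)=-114
edx=(-3)-10=-13
edx=(-13)*13=-169
edx=(-169)+1=-168
esi=(-114)-(-168)=54
esi=54<<1=108
edx=(-168)*108=-18144
esi=108*(-18144)=-1959552
mov [4], edx → M[4]=-18144
halt.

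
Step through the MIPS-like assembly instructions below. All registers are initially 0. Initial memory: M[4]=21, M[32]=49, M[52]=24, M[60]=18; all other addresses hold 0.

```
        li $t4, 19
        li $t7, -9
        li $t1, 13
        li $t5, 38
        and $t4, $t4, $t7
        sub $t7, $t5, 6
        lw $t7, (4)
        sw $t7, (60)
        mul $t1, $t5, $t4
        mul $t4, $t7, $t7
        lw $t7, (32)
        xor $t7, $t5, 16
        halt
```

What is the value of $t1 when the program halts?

after li $t4, 19: $t4=19
after li $t7, -9: $t7=-9
after li $t1, 13: $t1=13
after li $t5, 38: $t5=38
after and $t4, $t4, $t7: $t4=19&(-9)=19
after sub $t7, $t5, 6: $t7=38-6=32
after lw $t7, (4): $t7=M[4]=21
sw $t7, (60) → M[60]=21
after mul $t1, $t5, $t4: $t1=38*19=722
after mul $t4, $t7, $t7: $t4=21*21=441
after lw $t7, (32): $t7=M[32]=49
after xor $t7, $t5, 16: $t7=38^16=54
halt.

722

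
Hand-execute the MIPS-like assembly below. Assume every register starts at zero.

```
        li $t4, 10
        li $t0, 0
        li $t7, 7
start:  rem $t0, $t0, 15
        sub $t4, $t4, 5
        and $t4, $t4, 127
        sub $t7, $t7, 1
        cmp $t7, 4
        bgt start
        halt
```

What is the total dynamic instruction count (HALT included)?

$t4=10
$t0=0
$t7=7
$t0=0%15=0
$t4=10-5=5
$t4=5&127=5
$t7=7-1=6
cmp $t7, 4  (cmp 6,4)
bgt start: taken
$t0=0%15=0
$t4=5-5=0
$t4=0&127=0
$t7=6-1=5
cmp $t7, 4  (cmp 5,4)
bgt start: taken
$t0=0%15=0
$t4=0-5=-5
$t4=(-5)&127=123
$t7=5-1=4
cmp $t7, 4  (cmp 4,4)
bgt start: not taken
halt.
Total executed instructions: 22.

22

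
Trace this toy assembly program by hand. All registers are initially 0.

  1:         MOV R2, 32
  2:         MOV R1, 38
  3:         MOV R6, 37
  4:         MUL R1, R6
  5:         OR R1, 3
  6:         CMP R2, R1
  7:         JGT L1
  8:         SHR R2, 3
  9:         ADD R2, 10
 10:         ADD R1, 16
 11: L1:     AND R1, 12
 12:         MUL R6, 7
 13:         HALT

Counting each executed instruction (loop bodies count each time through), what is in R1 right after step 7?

1407

after MOV R2, 32: R2=32
after MOV R1, 38: R1=38
after MOV R6, 37: R6=37
after MUL R1, R6: R1=38*37=1406
after OR R1, 3: R1=1406|3=1407
CMP R2, R1  (cmp 32,1407)
JGT L1: not taken
After step 7: R1 = 1407.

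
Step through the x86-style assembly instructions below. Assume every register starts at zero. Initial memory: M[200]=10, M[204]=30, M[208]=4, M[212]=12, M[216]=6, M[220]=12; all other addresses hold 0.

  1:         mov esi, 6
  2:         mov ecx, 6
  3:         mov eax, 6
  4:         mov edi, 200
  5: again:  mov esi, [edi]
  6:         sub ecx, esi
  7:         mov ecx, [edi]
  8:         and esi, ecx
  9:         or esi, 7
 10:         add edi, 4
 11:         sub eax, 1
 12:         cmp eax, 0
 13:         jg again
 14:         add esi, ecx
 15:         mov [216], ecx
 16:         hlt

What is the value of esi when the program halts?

27

esi=6
ecx=6
eax=6
edi=200
esi=M[200]=10
ecx=6-10=-4
ecx=M[200]=10
esi=10&10=10
esi=10|7=15
edi=200+4=204
eax=6-1=5
cmp eax, 0  (cmp 5,0)
jg again: taken
esi=M[204]=30
ecx=10-30=-20
ecx=M[204]=30
esi=30&30=30
esi=30|7=31
edi=204+4=208
eax=5-1=4
cmp eax, 0  (cmp 4,0)
jg again: taken
esi=M[208]=4
ecx=30-4=26
ecx=M[208]=4
esi=4&4=4
esi=4|7=7
edi=208+4=212
eax=4-1=3
cmp eax, 0  (cmp 3,0)
jg again: taken
esi=M[212]=12
ecx=4-12=-8
ecx=M[212]=12
esi=12&12=12
esi=12|7=15
edi=212+4=216
eax=3-1=2
cmp eax, 0  (cmp 2,0)
jg again: taken
esi=M[216]=6
ecx=12-6=6
ecx=M[216]=6
esi=6&6=6
esi=6|7=7
edi=216+4=220
eax=2-1=1
cmp eax, 0  (cmp 1,0)
jg again: taken
esi=M[220]=12
ecx=6-12=-6
ecx=M[220]=12
esi=12&12=12
esi=12|7=15
edi=220+4=224
eax=1-1=0
cmp eax, 0  (cmp 0,0)
jg again: not taken
esi=15+12=27
mov [216], ecx → M[216]=12
halt.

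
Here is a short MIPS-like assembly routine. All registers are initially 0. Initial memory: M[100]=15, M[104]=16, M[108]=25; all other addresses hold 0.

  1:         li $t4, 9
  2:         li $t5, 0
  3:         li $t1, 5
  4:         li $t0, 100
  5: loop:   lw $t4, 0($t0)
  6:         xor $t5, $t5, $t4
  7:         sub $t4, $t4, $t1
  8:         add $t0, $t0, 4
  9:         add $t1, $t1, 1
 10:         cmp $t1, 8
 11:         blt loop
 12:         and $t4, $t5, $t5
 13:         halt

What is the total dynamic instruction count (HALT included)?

$t4=9
$t5=0
$t1=5
$t0=100
$t4=M[100]=15
$t5=0^15=15
$t4=15-5=10
$t0=100+4=104
$t1=5+1=6
cmp $t1, 8  (cmp 6,8)
blt loop: taken
$t4=M[104]=16
$t5=15^16=31
$t4=16-6=10
$t0=104+4=108
$t1=6+1=7
cmp $t1, 8  (cmp 7,8)
blt loop: taken
$t4=M[108]=25
$t5=31^25=6
$t4=25-7=18
$t0=108+4=112
$t1=7+1=8
cmp $t1, 8  (cmp 8,8)
blt loop: not taken
$t4=6&6=6
halt.
Total executed instructions: 27.

27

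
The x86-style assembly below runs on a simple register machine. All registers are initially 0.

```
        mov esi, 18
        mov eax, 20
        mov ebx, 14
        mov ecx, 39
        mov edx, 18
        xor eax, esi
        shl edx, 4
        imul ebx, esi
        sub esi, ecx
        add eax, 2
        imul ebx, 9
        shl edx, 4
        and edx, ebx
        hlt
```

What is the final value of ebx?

after mov esi, 18: esi=18
after mov eax, 20: eax=20
after mov ebx, 14: ebx=14
after mov ecx, 39: ecx=39
after mov edx, 18: edx=18
after xor eax, esi: eax=20^18=6
after shl edx, 4: edx=18<<4=288
after imul ebx, esi: ebx=14*18=252
after sub esi, ecx: esi=18-39=-21
after add eax, 2: eax=6+2=8
after imul ebx, 9: ebx=252*9=2268
after shl edx, 4: edx=288<<4=4608
after and edx, ebx: edx=4608&2268=0
halt.

2268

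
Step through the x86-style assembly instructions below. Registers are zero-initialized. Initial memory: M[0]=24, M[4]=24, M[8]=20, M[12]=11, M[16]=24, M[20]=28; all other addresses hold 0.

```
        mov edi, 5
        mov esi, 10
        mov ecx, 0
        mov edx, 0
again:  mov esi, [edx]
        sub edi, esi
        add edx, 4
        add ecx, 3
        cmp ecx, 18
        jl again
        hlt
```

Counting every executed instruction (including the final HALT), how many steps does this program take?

mov edi, 5 → edi=5
mov esi, 10 → esi=10
mov ecx, 0 → ecx=0
mov edx, 0 → edx=0
mov esi, [edx] → esi=M[0]=24
sub edi, esi → edi=5-24=-19
add edx, 4 → edx=0+4=4
add ecx, 3 → ecx=0+3=3
cmp ecx, 18  (cmp 3,18)
jl again: taken
mov esi, [edx] → esi=M[4]=24
sub edi, esi → edi=(-19)-24=-43
add edx, 4 → edx=4+4=8
add ecx, 3 → ecx=3+3=6
cmp ecx, 18  (cmp 6,18)
jl again: taken
mov esi, [edx] → esi=M[8]=20
sub edi, esi → edi=(-43)-20=-63
add edx, 4 → edx=8+4=12
add ecx, 3 → ecx=6+3=9
cmp ecx, 18  (cmp 9,18)
jl again: taken
mov esi, [edx] → esi=M[12]=11
sub edi, esi → edi=(-63)-11=-74
add edx, 4 → edx=12+4=16
add ecx, 3 → ecx=9+3=12
cmp ecx, 18  (cmp 12,18)
jl again: taken
mov esi, [edx] → esi=M[16]=24
sub edi, esi → edi=(-74)-24=-98
add edx, 4 → edx=16+4=20
add ecx, 3 → ecx=12+3=15
cmp ecx, 18  (cmp 15,18)
jl again: taken
mov esi, [edx] → esi=M[20]=28
sub edi, esi → edi=(-98)-28=-126
add edx, 4 → edx=20+4=24
add ecx, 3 → ecx=15+3=18
cmp ecx, 18  (cmp 18,18)
jl again: not taken
halt.
Total executed instructions: 41.

41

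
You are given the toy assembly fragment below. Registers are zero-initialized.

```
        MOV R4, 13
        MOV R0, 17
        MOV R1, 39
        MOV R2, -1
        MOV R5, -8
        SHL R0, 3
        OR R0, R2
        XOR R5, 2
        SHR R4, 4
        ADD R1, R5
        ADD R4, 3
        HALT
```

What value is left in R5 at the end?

-6

R4=13
R0=17
R1=39
R2=-1
R5=-8
R0=17<<3=136
R0=136|(-1)=-1
R5=(-8)^2=-6
R4=13>>4=0
R1=39+(-6)=33
R4=0+3=3
halt.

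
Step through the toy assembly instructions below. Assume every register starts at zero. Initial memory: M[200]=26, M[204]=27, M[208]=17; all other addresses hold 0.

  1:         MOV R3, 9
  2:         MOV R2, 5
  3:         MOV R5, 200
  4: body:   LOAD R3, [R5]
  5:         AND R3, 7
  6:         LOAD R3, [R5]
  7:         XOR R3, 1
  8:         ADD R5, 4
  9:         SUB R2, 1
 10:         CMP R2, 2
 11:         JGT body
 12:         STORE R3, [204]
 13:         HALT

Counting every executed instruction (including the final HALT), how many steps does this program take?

R3=9
R2=5
R5=200
R3=M[200]=26
R3=26&7=2
R3=M[200]=26
R3=26^1=27
R5=200+4=204
R2=5-1=4
CMP R2, 2  (cmp 4,2)
JGT body: taken
R3=M[204]=27
R3=27&7=3
R3=M[204]=27
R3=27^1=26
R5=204+4=208
R2=4-1=3
CMP R2, 2  (cmp 3,2)
JGT body: taken
R3=M[208]=17
R3=17&7=1
R3=M[208]=17
R3=17^1=16
R5=208+4=212
R2=3-1=2
CMP R2, 2  (cmp 2,2)
JGT body: not taken
STORE R3, [204] → M[204]=16
halt.
Total executed instructions: 29.

29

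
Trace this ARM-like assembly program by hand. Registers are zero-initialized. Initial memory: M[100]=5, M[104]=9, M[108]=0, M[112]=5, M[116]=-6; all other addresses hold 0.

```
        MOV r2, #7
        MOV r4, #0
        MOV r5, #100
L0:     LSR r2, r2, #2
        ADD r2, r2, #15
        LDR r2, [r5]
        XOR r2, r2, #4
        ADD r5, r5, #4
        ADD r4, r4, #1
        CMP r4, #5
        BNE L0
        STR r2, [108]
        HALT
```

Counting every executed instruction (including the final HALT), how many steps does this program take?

r2=7
r4=0
r5=100
r2=7>>2=1
r2=1+15=16
r2=M[100]=5
r2=5^4=1
r5=100+4=104
r4=0+1=1
CMP r4, #5  (cmp 1,5)
BNE L0: taken
r2=1>>2=0
r2=0+15=15
r2=M[104]=9
r2=9^4=13
r5=104+4=108
r4=1+1=2
CMP r4, #5  (cmp 2,5)
BNE L0: taken
r2=13>>2=3
r2=3+15=18
r2=M[108]=0
r2=0^4=4
r5=108+4=112
r4=2+1=3
CMP r4, #5  (cmp 3,5)
BNE L0: taken
r2=4>>2=1
r2=1+15=16
r2=M[112]=5
r2=5^4=1
r5=112+4=116
r4=3+1=4
CMP r4, #5  (cmp 4,5)
BNE L0: taken
r2=1>>2=0
r2=0+15=15
r2=M[116]=-6
r2=(-6)^4=-2
r5=116+4=120
r4=4+1=5
CMP r4, #5  (cmp 5,5)
BNE L0: not taken
STR r2, [108] → M[108]=-2
halt.
Total executed instructions: 45.

45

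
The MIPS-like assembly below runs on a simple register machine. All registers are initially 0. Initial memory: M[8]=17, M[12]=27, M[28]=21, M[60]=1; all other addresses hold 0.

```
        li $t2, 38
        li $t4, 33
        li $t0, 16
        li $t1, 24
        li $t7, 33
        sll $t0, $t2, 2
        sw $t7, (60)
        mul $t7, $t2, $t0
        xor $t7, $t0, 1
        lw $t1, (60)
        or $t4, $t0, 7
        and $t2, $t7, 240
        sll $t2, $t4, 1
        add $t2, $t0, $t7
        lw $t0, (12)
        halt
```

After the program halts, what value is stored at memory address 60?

33

$t2=38
$t4=33
$t0=16
$t1=24
$t7=33
$t0=38<<2=152
sw $t7, (60) → M[60]=33
$t7=38*152=5776
$t7=152^1=153
$t1=M[60]=33
$t4=152|7=159
$t2=153&240=144
$t2=159<<1=318
$t2=152+153=305
$t0=M[12]=27
halt.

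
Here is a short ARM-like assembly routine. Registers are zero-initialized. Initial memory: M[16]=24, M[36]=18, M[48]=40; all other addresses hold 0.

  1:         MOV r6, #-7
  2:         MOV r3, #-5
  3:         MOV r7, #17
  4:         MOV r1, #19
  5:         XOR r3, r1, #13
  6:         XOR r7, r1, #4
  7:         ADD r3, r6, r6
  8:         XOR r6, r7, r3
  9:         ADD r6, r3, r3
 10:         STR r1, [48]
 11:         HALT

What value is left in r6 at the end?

-28

after MOV r6, #-7: r6=-7
after MOV r3, #-5: r3=-5
after MOV r7, #17: r7=17
after MOV r1, #19: r1=19
after XOR r3, r1, #13: r3=19^13=30
after XOR r7, r1, #4: r7=19^4=23
after ADD r3, r6, r6: r3=(-7)+(-7)=-14
after XOR r6, r7, r3: r6=23^(-14)=-27
after ADD r6, r3, r3: r6=(-14)+(-14)=-28
STR r1, [48] → M[48]=19
halt.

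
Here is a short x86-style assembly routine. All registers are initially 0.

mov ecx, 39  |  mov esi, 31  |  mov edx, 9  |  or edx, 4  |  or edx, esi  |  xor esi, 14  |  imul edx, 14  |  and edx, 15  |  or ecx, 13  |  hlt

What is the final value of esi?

17

ecx=39
esi=31
edx=9
edx=9|4=13
edx=13|31=31
esi=31^14=17
edx=31*14=434
edx=434&15=2
ecx=39|13=47
halt.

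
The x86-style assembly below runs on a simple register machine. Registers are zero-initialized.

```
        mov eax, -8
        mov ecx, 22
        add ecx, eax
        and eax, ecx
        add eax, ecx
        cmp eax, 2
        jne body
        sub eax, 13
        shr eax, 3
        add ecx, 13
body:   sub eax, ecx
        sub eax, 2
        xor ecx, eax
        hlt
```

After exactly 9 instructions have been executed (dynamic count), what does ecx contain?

14

eax=-8
ecx=22
ecx=22+(-8)=14
eax=(-8)&14=8
eax=8+14=22
cmp eax, 2  (cmp 22,2)
jne body: taken
eax=22-14=8
eax=8-2=6
After step 9: ecx = 14.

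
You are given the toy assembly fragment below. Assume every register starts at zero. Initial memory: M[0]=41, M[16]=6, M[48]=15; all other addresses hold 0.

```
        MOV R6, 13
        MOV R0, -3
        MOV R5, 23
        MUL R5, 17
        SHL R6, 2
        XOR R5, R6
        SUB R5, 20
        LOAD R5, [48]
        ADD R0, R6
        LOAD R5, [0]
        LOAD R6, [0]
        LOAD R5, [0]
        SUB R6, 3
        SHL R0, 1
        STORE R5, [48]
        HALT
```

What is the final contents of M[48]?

41

MOV R6, 13 → R6=13
MOV R0, -3 → R0=-3
MOV R5, 23 → R5=23
MUL R5, 17 → R5=23*17=391
SHL R6, 2 → R6=13<<2=52
XOR R5, R6 → R5=391^52=435
SUB R5, 20 → R5=435-20=415
LOAD R5, [48] → R5=M[48]=15
ADD R0, R6 → R0=(-3)+52=49
LOAD R5, [0] → R5=M[0]=41
LOAD R6, [0] → R6=M[0]=41
LOAD R5, [0] → R5=M[0]=41
SUB R6, 3 → R6=41-3=38
SHL R0, 1 → R0=49<<1=98
STORE R5, [48] → M[48]=41
halt.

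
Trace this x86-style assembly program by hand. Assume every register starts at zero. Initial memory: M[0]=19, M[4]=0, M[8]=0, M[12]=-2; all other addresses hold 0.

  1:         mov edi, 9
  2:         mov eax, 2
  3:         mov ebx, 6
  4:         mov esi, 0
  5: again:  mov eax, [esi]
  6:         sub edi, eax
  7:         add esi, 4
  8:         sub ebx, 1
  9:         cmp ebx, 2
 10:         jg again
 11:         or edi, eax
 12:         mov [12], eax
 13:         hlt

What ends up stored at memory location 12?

-2

after mov edi, 9: edi=9
after mov eax, 2: eax=2
after mov ebx, 6: ebx=6
after mov esi, 0: esi=0
after mov eax, [esi]: eax=M[0]=19
after sub edi, eax: edi=9-19=-10
after add esi, 4: esi=0+4=4
after sub ebx, 1: ebx=6-1=5
cmp ebx, 2  (cmp 5,2)
jg again: taken
after mov eax, [esi]: eax=M[4]=0
after sub edi, eax: edi=(-10)-0=-10
after add esi, 4: esi=4+4=8
after sub ebx, 1: ebx=5-1=4
cmp ebx, 2  (cmp 4,2)
jg again: taken
after mov eax, [esi]: eax=M[8]=0
after sub edi, eax: edi=(-10)-0=-10
after add esi, 4: esi=8+4=12
after sub ebx, 1: ebx=4-1=3
cmp ebx, 2  (cmp 3,2)
jg again: taken
after mov eax, [esi]: eax=M[12]=-2
after sub edi, eax: edi=(-10)-(-2)=-8
after add esi, 4: esi=12+4=16
after sub ebx, 1: ebx=3-1=2
cmp ebx, 2  (cmp 2,2)
jg again: not taken
after or edi, eax: edi=(-8)|(-2)=-2
mov [12], eax → M[12]=-2
halt.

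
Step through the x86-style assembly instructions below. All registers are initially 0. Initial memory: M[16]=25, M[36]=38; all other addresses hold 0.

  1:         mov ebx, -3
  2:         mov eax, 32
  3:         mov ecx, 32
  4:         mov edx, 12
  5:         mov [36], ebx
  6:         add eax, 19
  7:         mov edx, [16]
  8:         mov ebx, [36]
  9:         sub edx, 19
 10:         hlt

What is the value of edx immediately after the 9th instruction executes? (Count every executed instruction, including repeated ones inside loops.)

mov ebx, -3 → ebx=-3
mov eax, 32 → eax=32
mov ecx, 32 → ecx=32
mov edx, 12 → edx=12
mov [36], ebx → M[36]=-3
add eax, 19 → eax=32+19=51
mov edx, [16] → edx=M[16]=25
mov ebx, [36] → ebx=M[36]=-3
sub edx, 19 → edx=25-19=6
After step 9: edx = 6.

6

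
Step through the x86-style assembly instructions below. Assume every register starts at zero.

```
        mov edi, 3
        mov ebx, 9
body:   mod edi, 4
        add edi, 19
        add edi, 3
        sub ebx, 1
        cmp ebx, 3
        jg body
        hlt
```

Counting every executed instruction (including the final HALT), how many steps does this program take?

after mov edi, 3: edi=3
after mov ebx, 9: ebx=9
after mod edi, 4: edi=3%4=3
after add edi, 19: edi=3+19=22
after add edi, 3: edi=22+3=25
after sub ebx, 1: ebx=9-1=8
cmp ebx, 3  (cmp 8,3)
jg body: taken
after mod edi, 4: edi=25%4=1
after add edi, 19: edi=1+19=20
after add edi, 3: edi=20+3=23
after sub ebx, 1: ebx=8-1=7
cmp ebx, 3  (cmp 7,3)
jg body: taken
after mod edi, 4: edi=23%4=3
after add edi, 19: edi=3+19=22
after add edi, 3: edi=22+3=25
after sub ebx, 1: ebx=7-1=6
cmp ebx, 3  (cmp 6,3)
jg body: taken
after mod edi, 4: edi=25%4=1
after add edi, 19: edi=1+19=20
after add edi, 3: edi=20+3=23
after sub ebx, 1: ebx=6-1=5
cmp ebx, 3  (cmp 5,3)
jg body: taken
after mod edi, 4: edi=23%4=3
after add edi, 19: edi=3+19=22
after add edi, 3: edi=22+3=25
after sub ebx, 1: ebx=5-1=4
cmp ebx, 3  (cmp 4,3)
jg body: taken
after mod edi, 4: edi=25%4=1
after add edi, 19: edi=1+19=20
after add edi, 3: edi=20+3=23
after sub ebx, 1: ebx=4-1=3
cmp ebx, 3  (cmp 3,3)
jg body: not taken
halt.
Total executed instructions: 39.

39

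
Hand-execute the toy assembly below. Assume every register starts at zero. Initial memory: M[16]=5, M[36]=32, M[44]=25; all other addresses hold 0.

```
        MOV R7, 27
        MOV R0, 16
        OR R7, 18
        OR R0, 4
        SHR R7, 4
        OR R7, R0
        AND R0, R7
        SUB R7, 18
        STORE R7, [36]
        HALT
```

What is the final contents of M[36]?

3

after MOV R7, 27: R7=27
after MOV R0, 16: R0=16
after OR R7, 18: R7=27|18=27
after OR R0, 4: R0=16|4=20
after SHR R7, 4: R7=27>>4=1
after OR R7, R0: R7=1|20=21
after AND R0, R7: R0=20&21=20
after SUB R7, 18: R7=21-18=3
STORE R7, [36] → M[36]=3
halt.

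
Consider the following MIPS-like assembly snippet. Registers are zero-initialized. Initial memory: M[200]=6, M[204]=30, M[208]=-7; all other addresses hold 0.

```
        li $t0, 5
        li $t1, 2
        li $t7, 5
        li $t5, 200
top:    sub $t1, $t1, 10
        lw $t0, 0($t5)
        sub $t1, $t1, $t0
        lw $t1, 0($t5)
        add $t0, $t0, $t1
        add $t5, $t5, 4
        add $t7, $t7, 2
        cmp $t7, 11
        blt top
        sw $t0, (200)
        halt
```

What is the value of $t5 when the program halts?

212

li $t0, 5 → $t0=5
li $t1, 2 → $t1=2
li $t7, 5 → $t7=5
li $t5, 200 → $t5=200
sub $t1, $t1, 10 → $t1=2-10=-8
lw $t0, 0($t5) → $t0=M[200]=6
sub $t1, $t1, $t0 → $t1=(-8)-6=-14
lw $t1, 0($t5) → $t1=M[200]=6
add $t0, $t0, $t1 → $t0=6+6=12
add $t5, $t5, 4 → $t5=200+4=204
add $t7, $t7, 2 → $t7=5+2=7
cmp $t7, 11  (cmp 7,11)
blt top: taken
sub $t1, $t1, 10 → $t1=6-10=-4
lw $t0, 0($t5) → $t0=M[204]=30
sub $t1, $t1, $t0 → $t1=(-4)-30=-34
lw $t1, 0($t5) → $t1=M[204]=30
add $t0, $t0, $t1 → $t0=30+30=60
add $t5, $t5, 4 → $t5=204+4=208
add $t7, $t7, 2 → $t7=7+2=9
cmp $t7, 11  (cmp 9,11)
blt top: taken
sub $t1, $t1, 10 → $t1=30-10=20
lw $t0, 0($t5) → $t0=M[208]=-7
sub $t1, $t1, $t0 → $t1=20-(-7)=27
lw $t1, 0($t5) → $t1=M[208]=-7
add $t0, $t0, $t1 → $t0=(-7)+(-7)=-14
add $t5, $t5, 4 → $t5=208+4=212
add $t7, $t7, 2 → $t7=9+2=11
cmp $t7, 11  (cmp 11,11)
blt top: not taken
sw $t0, (200) → M[200]=-14
halt.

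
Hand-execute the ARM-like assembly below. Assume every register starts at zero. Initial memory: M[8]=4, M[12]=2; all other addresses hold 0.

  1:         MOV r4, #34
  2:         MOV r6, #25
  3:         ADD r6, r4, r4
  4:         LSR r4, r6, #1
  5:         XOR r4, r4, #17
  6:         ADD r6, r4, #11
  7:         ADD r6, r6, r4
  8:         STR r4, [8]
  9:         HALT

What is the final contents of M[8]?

51

MOV r4, #34 → r4=34
MOV r6, #25 → r6=25
ADD r6, r4, r4 → r6=34+34=68
LSR r4, r6, #1 → r4=68>>1=34
XOR r4, r4, #17 → r4=34^17=51
ADD r6, r4, #11 → r6=51+11=62
ADD r6, r6, r4 → r6=62+51=113
STR r4, [8] → M[8]=51
halt.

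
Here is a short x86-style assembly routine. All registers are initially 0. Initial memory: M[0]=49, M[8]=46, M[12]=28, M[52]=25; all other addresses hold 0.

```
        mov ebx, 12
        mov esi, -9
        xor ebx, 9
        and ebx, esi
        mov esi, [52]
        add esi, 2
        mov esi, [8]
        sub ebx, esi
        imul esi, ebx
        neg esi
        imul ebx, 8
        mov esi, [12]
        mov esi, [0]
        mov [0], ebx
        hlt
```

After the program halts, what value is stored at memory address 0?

-328

after mov ebx, 12: ebx=12
after mov esi, -9: esi=-9
after xor ebx, 9: ebx=12^9=5
after and ebx, esi: ebx=5&(-9)=5
after mov esi, [52]: esi=M[52]=25
after add esi, 2: esi=25+2=27
after mov esi, [8]: esi=M[8]=46
after sub ebx, esi: ebx=5-46=-41
after imul esi, ebx: esi=46*(-41)=-1886
after neg esi: esi=-(-1886)=1886
after imul ebx, 8: ebx=(-41)*8=-328
after mov esi, [12]: esi=M[12]=28
after mov esi, [0]: esi=M[0]=49
mov [0], ebx → M[0]=-328
halt.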